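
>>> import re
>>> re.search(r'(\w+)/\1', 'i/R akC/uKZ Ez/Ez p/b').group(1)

After group 1 captures some text, `\1` only succeeds where that same text appears again.
Unlike `match`, `search` isn't anchored — it looks for the pattern anywhere in the string.
The match spans [12:17] → 'Ez/Ez'.
Captured: group 1 = 'Ez'.

'Ez'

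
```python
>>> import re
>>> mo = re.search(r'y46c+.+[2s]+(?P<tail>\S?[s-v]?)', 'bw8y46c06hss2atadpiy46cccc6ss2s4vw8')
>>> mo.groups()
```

The match spans [3:33] → 'y46c06hss2atadpiy46cccc6ss2s4v'.
Captured: group 1 = '4v'.

('4v',)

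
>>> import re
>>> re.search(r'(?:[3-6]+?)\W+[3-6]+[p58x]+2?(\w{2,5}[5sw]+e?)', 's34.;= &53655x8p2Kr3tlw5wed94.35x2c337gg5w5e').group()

'34.;= &53655x8p2Kr3tlw5we'

This matches one or more of a character in [3-6] (lazy) (non-capturing group); then one or more of a non-word character; then one or more of a character in [3-6]; then one or more of one of [p58x], then optionally the literal '2'; then 2 to 5 of a word character, then one or more of one of [5sw], then optionally the literal 'e' (captured).
`re.search` tries every starting position until one works.
The match spans [1:26] → '34.;= &53655x8p2Kr3tlw5we'.
Captured: group 1 = 'Kr3tlw5we'.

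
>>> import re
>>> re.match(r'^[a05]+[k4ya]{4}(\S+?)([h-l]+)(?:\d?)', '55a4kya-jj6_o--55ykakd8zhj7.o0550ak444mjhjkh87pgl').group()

Pattern: anchored at the start of the string; then one or more of one of [a05], then exactly 4 of one of [k4ya]; then one or more of a non-whitespace character (lazy) (captured); then one or more of a character in [h-l] (captured); then optionally a digit (non-capturing group).
With the lazy modifier that quantifier settles for the fewest repetitions that let the rest of the pattern succeed (the atoms after it are unaffected and can still be greedy).
`match` is anchored at position 0; if the pattern doesn't fit there, it returns None.
The match spans [0:11] → '55a4kya-jj6'.
Captured: group 1 = '-', group 2 = 'jj'.

'55a4kya-jj6'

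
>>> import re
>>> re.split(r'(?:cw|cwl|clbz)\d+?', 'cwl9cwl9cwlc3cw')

Matches to split on: at [0:4] → 'cwl9'; at [4:8] → 'cwl9'.
Each match becomes a cut point; 3 segments remain.

['', '', 'cwlc3cw']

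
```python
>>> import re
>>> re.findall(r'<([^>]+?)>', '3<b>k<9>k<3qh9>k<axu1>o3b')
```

['b', '9', '3qh9', 'axu1']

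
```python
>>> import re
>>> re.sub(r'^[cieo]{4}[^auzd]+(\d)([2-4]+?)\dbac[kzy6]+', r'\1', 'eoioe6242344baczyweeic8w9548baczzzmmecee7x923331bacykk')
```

Each match is replaced using the text its own group 1 captured.

'3weeic8w9548baczzzmmecee7x923331bacykk'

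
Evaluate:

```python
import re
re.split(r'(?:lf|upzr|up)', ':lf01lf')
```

[':', '01', '']

Matches to split on: at [1:3] → 'lf'; at [5:7] → 'lf'.
Splitting on the pattern gives 3 pieces.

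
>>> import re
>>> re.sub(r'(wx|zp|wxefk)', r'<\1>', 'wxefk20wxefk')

The regex engine tests alternatives in the order written; an earlier branch that matches wins even if a later one would match more.
Each match is replaced using the text its own group 1 captured.

'<wx>efk20<wx>efk'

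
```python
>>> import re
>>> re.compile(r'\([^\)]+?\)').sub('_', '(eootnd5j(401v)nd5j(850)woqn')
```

'_nd5j_woqn'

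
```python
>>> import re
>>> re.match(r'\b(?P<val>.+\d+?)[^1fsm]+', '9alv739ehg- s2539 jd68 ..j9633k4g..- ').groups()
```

The match spans [0:37] → '9alv739ehg- s2539 jd68 ..j9633k4g..- '.
Captured: group 1 = '9alv739ehg- s2539 jd68 ..j9633k4'.

('9alv739ehg- s2539 jd68 ..j9633k4',)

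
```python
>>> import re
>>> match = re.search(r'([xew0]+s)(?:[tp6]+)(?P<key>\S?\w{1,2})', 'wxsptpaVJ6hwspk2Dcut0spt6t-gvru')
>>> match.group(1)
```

The match spans [0:9] → 'wxsptpaVJ'.
Captured: group 1 = 'wxs', group 2 = 'aVJ'.

'wxs'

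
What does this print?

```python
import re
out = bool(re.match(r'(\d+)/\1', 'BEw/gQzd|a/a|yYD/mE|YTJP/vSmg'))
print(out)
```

False

With `match`, the pattern is implicitly anchored at the beginning.
Here the string doesn't start with a match, so the call returns None, and `bool(None)` is False.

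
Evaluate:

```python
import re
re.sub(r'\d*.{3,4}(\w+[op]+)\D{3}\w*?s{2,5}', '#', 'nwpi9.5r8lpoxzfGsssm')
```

The pattern matches zero or more of a digit, then 3 to 4 of any character; then one or more of a word character, then one or more of one of [op] (captured); then exactly 3 of a non-digit, then zero or more of a word character (lazy), then 2 to 5 of the literal 's'.
Matches: at [2:19] → 'pi9.5r8lpoxzfGsss'.
Each match is replaced by '#'.

'nw#m'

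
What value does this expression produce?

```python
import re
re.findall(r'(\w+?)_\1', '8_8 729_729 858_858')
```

`\1` has to match the exact text group 1 already captured.
Walking the string: at [0:3] match '8_8', group 1 = '8'; at [4:11] match '729_729', group 1 = '729'; at [12:19] match '858_858', group 1 = '858'.
`findall` collects group 1 from each match (3 total).

['8', '729', '858']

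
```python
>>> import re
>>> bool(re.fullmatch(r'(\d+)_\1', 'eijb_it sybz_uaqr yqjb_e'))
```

False

`fullmatch` succeeds only if the pattern covers the string from start to end.
Here there's no way to consume every character, so the call returns None, and `bool(None)` is False.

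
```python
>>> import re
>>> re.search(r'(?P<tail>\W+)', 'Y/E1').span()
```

(1, 2)

The pattern matches one or more of a non-word character (captured as 'tail').
`search` walks the string left to right and returns the first match it finds.
The match spans [1:2] → '/'.
Captured: group 1 = '/'.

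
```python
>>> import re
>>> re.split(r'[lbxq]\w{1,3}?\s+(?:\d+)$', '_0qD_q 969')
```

The pattern matches one of [lbxq], then 1 to 3 of a word character (lazy); then one or more of whitespace; then one or more of a digit (non-capturing group); then anchored at the end.
Matches to split on: at [2:10] → 'qD_q 969'.
The string is cut at each match, leaving 2 pieces.

['_0', '']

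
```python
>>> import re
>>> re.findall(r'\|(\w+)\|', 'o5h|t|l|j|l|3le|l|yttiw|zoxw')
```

['t', 'j', '3le', 'yttiw']

Walking the string: at [3:6] match '|t|', group 1 = 't'; at [7:10] match '|j|', group 1 = 'j'; at [11:16] match '|3le|', group 1 = '3le'; at [17:24] match '|yttiw|', group 1 = 'yttiw'.
With a single group, `findall` returns only what that group captured — 4 items.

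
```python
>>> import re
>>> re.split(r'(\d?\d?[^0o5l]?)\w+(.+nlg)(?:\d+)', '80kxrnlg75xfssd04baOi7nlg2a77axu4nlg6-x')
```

This matches optionally a digit, then optionally a digit, then optionally any character except [0o5l] (captured); then one or more of a word character; then one or more of any character, then the literal 'nlg' (captured); then one or more of a digit (non-capturing group).
The group in the pattern means `split` returns the separators' captures alongside the pieces.

['', '80k', '4nlg', '-x']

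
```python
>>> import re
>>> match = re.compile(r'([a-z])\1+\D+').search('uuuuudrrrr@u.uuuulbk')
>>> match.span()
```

The backreference `\1` re-matches whatever the first group consumed, character for character.
The match spans [0:20] → 'uuuuudrrrr@u.uuuulbk'.

(0, 20)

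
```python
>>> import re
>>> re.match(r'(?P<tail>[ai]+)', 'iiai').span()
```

(0, 4)

With `match`, the pattern is implicitly anchored at the beginning.
The match spans [0:4] → 'iiai'.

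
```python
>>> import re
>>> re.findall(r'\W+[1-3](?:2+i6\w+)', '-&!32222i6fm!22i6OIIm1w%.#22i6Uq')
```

The pattern matches one or more of a non-word character, then a character in [1-3]; then one or more of a literal '2', then the literal 'i6', then one or more of a word character (non-capturing group).
Scanning left to right: at [0:12] → '-&!32222i6fm'; at [12:23] → '!22i6OIIm1w'; at [23:32] → '%.#22i6Uq'.
No capturing groups, so `findall` returns the 3 full match strings.

['-&!32222i6fm', '!22i6OIIm1w', '%.#22i6Uq']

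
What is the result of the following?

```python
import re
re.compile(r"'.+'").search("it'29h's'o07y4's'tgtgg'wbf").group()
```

"'29h's'o07y4's'tgtgg'"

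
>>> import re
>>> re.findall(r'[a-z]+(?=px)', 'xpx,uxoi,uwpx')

Lookahead/lookbehind check context without consuming it, so the matched span excludes the asserted characters.
Scanning left to right: at [0:1] → 'x'; at [9:11] → 'uw'.
With no groups in the pattern, `findall` gives back each whole match — 2 here.

['x', 'uw']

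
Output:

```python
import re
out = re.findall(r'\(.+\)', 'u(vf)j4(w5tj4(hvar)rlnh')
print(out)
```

['(vf)j4(w5tj4(hvar)']

`findall` yields the raw match text (1 of them) because the pattern has no groups.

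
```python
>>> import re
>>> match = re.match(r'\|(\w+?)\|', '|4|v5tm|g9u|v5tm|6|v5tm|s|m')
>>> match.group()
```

`re.match` won't scan ahead — the pattern has to work from the very first character.
The match spans [0:3] → '|4|'.

'|4|'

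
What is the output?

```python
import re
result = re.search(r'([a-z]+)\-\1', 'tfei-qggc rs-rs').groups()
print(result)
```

('rs',)

The backreference `\1` re-matches whatever the first group consumed, character for character.
`re.search` scans for the first position where the pattern succeeds.
The match spans [10:15] → 'rs-rs'.
Captured: group 1 = 'rs'.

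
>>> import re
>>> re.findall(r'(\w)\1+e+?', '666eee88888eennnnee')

['6', '8', 'n']

`\1` has to match the exact text group 1 already captured.
With a single group, `findall` returns only what that group captured — 3 items.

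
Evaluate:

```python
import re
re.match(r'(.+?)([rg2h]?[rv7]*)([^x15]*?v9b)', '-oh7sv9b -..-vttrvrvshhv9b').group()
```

'-oh7sv9b'

`re.match` won't scan ahead — the pattern has to work from the very first character.
The match spans [0:8] → '-oh7sv9b'.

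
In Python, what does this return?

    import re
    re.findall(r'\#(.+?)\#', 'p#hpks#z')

['hpks']

Scanning left to right: at [1:7] match '#hpks#', group 1 = 'hpks'.
With a single group, `findall` returns only what that group captured — 1 item.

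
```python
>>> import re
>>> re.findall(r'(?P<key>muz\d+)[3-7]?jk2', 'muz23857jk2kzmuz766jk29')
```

The pattern matches the literal 'muz', then one or more of a digit (captured as 'key'); then optionally a character in [3-7], then the literal 'jk2'.
Walking the string: at [0:11] match 'muz23857jk2', group 1 = 'muz23857'; at [13:22] match 'muz766jk2', group 1 = 'muz766'.
Because there's exactly one group, `findall` drops the full match and keeps group 1 from each hit.

['muz23857', 'muz766']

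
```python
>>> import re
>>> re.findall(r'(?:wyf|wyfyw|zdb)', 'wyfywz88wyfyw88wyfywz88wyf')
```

The regex engine tests alternatives in the order written; an earlier branch that matches wins even if a later one would match more.
Walking the string: at [0:3] → 'wyf'; at [8:11] → 'wyf'; at [15:18] → 'wyf'; at [23:26] → 'wyf'.
`findall` yields the raw match text (4 of them) because the pattern has no groups.

['wyf', 'wyf', 'wyf', 'wyf']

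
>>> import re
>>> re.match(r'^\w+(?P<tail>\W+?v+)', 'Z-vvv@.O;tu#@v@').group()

`re.match` only tries the pattern at the start of the string.
The match spans [0:5] → 'Z-vvv'.

'Z-vvv'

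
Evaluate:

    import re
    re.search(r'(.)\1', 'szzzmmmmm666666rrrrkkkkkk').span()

(1, 3)

A backreference is literal: `\1` must see the identical characters the first group matched.
Unlike `match`, `search` isn't anchored — it looks for the pattern anywhere in the string.
The match spans [1:3] → 'zz'.
Captured: group 1 = 'z'.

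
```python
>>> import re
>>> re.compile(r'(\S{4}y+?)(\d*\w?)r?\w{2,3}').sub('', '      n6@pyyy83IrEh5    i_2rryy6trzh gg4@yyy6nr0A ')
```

Pattern: exactly 4 of a non-whitespace character, then one or more of the literal 'y' (lazy) (captured); then zero or more of a digit, then optionally a word character (captured); then optionally the literal 'r', then 2 to 3 of a word character.
A `+?`/`*?`/`{m,n}?` starts at its minimum and grows only as far as needed for what follows to match.
Matches: at [6:15] → 'n6@pyyy83'; at [25:34] → '_2rryy6tr'; at [37:46] → 'gg4@yyy6n'.
Each match is replaced by ''.

'      IrEh5    izh r0A '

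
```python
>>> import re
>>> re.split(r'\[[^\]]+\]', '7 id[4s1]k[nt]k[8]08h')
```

Each match becomes a cut point; 4 segments remain.

['7 id', 'k', 'k', '08h']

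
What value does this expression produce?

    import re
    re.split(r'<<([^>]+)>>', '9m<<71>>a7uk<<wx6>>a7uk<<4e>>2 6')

['9m', '71', 'a7uk', 'wx6', 'a7uk', '4e', '2 6']

Matches to split on: at [2:8] → '<<71>>'; at [12:19] → '<<wx6>>'; at [23:29] → '<<4e>>'.
Because the pattern has a capturing group, `split` also inserts each captured text between the pieces.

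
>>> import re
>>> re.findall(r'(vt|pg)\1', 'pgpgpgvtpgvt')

['pg']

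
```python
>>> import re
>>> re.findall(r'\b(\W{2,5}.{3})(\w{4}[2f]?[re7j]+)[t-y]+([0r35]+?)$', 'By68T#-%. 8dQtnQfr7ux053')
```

[('#-%. 8dQ', 'tnQfr7', '053')]

Pattern: a word boundary (`\b`, zero-width); then 2 to 5 of a non-word character, then exactly 3 of any character (captured); then exactly 4 of a word character, then optionally one of [2f], then one or more of one of [re7j] (captured); then one or more of a character in [t-y]; then one or more of one of [0r35] (lazy) (captured); then anchored at the end.
Walking the string: at [5:24] match '#-%. 8dQtnQfr7ux053', groups = ('#-%. 8dQ', 'tnQfr7', '053').
3 groups means the one result is a tuple of 3 captured strings — 1 here.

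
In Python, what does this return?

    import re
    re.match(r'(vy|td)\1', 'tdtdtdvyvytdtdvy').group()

After group 1 captures some text, `\1` only succeeds where that same text appears again.
`re.match` won't scan ahead — the pattern has to work from the very first character.
The match spans [0:4] → 'tdtd'.
Captured: group 1 = 'td'.

'tdtd'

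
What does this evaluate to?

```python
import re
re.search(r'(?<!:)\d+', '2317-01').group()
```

The negative lookaround is zero-width — it rules out positions where the adjacent text would match, without consuming anything.
The match spans [0:4] → '2317'.

'2317'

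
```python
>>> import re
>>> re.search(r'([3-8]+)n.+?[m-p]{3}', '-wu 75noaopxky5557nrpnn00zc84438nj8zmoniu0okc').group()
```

The pattern matches one or more of a character in [3-8] (captured); then a literal 'n', then one or more of any character (lazy), then exactly 3 of a character in [m-p].
The match spans [4:23] → '75noaopxky5557nrpnn'.

'75noaopxky5557nrpnn'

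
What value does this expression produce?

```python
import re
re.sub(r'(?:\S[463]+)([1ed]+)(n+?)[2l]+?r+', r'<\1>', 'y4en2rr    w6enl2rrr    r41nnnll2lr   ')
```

Each match is replaced using the text its own group 1 captured.

'<e>    <e>    <1>   '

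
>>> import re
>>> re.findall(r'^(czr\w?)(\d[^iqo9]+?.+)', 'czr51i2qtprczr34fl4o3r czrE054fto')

Pattern: anchored at the start of the string; then the literal 'czr', then optionally a word character (captured); then a digit, then one or more of any character except [iqo9] (lazy), then one or more of any character (captured).
Walking the string: at [0:33] match 'czr51i2qtprczr34fl4o3r czrE054fto', groups = ('czr', '51i2qtprczr34fl4o3r czrE054fto').
`findall` packs the 2 group values into a tuple for every match.

[('czr', '51i2qtprczr34fl4o3r czrE054fto')]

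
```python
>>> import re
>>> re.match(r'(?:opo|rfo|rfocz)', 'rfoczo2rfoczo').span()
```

With `match`, the pattern is implicitly anchored at the beginning.
The match spans [0:3] → 'rfo'.

(0, 3)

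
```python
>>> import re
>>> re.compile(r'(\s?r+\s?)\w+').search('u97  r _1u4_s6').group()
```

' r _1u4_s6'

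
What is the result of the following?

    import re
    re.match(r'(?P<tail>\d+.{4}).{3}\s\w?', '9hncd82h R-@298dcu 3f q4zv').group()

'9hncd82h R'

`re.match` won't scan ahead — the pattern has to work from the very first character.
The match spans [0:10] → '9hncd82h R'.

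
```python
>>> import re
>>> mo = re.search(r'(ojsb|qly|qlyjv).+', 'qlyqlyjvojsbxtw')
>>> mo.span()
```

(0, 15)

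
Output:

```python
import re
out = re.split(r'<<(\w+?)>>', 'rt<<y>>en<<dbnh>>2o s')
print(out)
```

['rt', 'y', 'en', 'dbnh', '2o s']

Because the pattern has a capturing group, `split` also inserts each captured text between the pieces.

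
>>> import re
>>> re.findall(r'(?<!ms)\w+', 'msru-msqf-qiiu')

['msru', 'msqf', 'qiiu']

Because the assertion is negative and zero-width, positions next to the forbidden text are skipped.
Scanning left to right: at [0:4] → 'msru'; at [5:9] → 'msqf'; at [10:14] → 'qiiu'.
`findall` yields the raw match text (3 of them) because the pattern has no groups.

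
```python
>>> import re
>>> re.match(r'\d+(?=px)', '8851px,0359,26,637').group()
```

'8851'

With `match`, the pattern is implicitly anchored at the beginning.
The match spans [0:4] → '8851'.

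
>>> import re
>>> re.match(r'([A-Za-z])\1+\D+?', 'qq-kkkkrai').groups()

A backreference is literal: `\1` must see the identical characters the first group matched.
`re.match` won't scan ahead — the pattern has to work from the very first character.
The match spans [0:3] → 'qq-'.
Captured: group 1 = 'q'.

('q',)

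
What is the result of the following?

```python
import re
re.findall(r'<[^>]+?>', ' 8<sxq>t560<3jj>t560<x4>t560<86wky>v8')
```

['<sxq>', '<3jj>', '<x4>', '<86wky>']

Walking the string: at [2:7] → '<sxq>'; at [11:16] → '<3jj>'; at [20:24] → '<x4>'; at [28:35] → '<86wky>'.
`findall` yields the raw match text (4 of them) because the pattern has no groups.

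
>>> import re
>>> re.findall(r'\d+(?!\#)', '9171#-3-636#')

['917', '3', '63']

Because the assertion is negative and zero-width, positions next to the forbidden text are skipped.
Matches: at [0:3] → '917'; at [6:7] → '3'; at [8:10] → '63'.
No capturing groups, so `findall` returns the 3 full match strings.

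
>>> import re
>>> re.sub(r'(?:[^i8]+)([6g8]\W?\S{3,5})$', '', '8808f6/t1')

Pattern: one or more of any character except [i8] (non-capturing group); then one of [6g8], then optionally a non-word character, then 3 to 5 of a non-whitespace character (captured); then anchored at the end.
Matches: at [2:9] → '08f6/t1'.
Every occurrence is swapped for ''.

'88'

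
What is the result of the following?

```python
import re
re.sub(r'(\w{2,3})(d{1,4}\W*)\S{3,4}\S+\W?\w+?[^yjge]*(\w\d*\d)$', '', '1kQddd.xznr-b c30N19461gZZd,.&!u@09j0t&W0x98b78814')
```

This matches 2 to 3 of a word character (captured); then 1 to 4 of the literal 'd', then zero or more of a non-word character (captured); then 3 to 4 of a non-whitespace character, then one or more of a non-whitespace character; then optionally a non-word character, then one or more of a word character (lazy), then zero or more of any character except [yjge]; then a word character, then zero or more of a digit, then a digit (captured); then anchored at the end.
Matches: at [23:50] → 'gZZd,.&!u@09j0t&W0x98b78814'.
Each match is replaced by ''.

'1kQddd.xznr-b c30N19461'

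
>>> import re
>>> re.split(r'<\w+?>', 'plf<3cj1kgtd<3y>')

Matches to split on: at [12:16] → '<3y>'.
The string is cut at each match, leaving 2 pieces.

['plf<3cj1kgtd', '']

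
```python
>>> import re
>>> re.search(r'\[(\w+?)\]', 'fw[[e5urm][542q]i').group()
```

The match spans [3:10] → '[e5urm]'.

'[e5urm]'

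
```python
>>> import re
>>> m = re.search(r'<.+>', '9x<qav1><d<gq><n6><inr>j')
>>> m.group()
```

'<qav1><d<gq><n6><inr>'

Unlike `match`, `search` isn't anchored — it looks for the pattern anywhere in the string.
The match spans [2:23] → '<qav1><d<gq><n6><inr>'.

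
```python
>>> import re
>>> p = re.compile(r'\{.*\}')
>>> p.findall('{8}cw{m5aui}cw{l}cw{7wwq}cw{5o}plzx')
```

['{8}cw{m5aui}cw{l}cw{7wwq}cw{5o}']

Scanning left to right: at [0:31] → '{8}cw{m5aui}cw{l}cw{7wwq}cw{5o}'.
With no groups in the pattern, `findall` gives back each whole match — 1 here.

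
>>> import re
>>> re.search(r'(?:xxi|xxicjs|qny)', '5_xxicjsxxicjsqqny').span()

Alternation isn't longest-match — the leftmost alternative that fits at this position is chosen.
The match spans [2:5] → 'xxi'.

(2, 5)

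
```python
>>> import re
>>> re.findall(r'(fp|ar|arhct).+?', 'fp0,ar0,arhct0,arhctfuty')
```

['fp', 'ar', 'ar', 'ar']

Alternation tries branches left to right and keeps the first one that lets the overall match succeed at that position.
Because there's exactly one group, `findall` drops the full match and keeps group 1 from each hit.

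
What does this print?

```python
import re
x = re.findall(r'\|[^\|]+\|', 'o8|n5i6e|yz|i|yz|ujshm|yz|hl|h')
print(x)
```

['|n5i6e|', '|i|', '|ujshm|', '|hl|']

Since nothing is captured, `findall` lists the 4 matched substrings directly.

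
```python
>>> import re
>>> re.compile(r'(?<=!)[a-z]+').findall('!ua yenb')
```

['ua']

Lookahead/lookbehind check context without consuming it, so the matched span excludes the asserted characters.
Since nothing is captured, `findall` lists the 1 matched substring directly.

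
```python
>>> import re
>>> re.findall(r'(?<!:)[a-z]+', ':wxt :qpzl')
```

['xt', 'pzl']

`(?!…)`/`(?<!…)` only lets a position through if the neighbouring text does NOT match; no characters are consumed.
Matches: at [2:4] → 'xt'; at [7:10] → 'pzl'.
No capturing groups, so `findall` returns the 2 full match strings.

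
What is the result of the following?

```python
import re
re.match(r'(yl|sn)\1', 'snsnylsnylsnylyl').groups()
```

('sn',)

The match spans [0:4] → 'snsn'.
Captured: group 1 = 'sn'.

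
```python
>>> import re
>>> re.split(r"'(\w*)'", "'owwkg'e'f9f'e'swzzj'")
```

['', 'owwkg', 'e', 'f9f', 'e', 'swzzj', '']

Matches to split on: at [0:7] → "'owwkg'"; at [8:13] → "'f9f'"; at [14:21] → "'swzzj'".
`re.split` interleaves the captured-group text with the surrounding fragments.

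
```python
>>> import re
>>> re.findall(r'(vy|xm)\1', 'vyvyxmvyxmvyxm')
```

A backreference is literal: `\1` must see the identical characters the first group matched.
Walking the string: at [0:4] match 'vyvy', group 1 = 'vy'.
Because there's exactly one group, `findall` drops the full match and keeps group 1 from the one hit.

['vy']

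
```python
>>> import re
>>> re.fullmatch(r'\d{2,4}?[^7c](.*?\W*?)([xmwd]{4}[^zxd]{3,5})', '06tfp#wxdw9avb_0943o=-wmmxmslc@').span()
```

(0, 31)

`fullmatch` succeeds only if the pattern covers the string from start to end.
The match spans [0:31] → '06tfp#wxdw9avb_0943o=-wmmxmslc@'.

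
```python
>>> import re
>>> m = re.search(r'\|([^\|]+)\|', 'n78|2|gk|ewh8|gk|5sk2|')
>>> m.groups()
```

`search` walks the string left to right and returns the first match it finds.
The match spans [3:6] → '|2|'.
Captured: group 1 = '2'.

('2',)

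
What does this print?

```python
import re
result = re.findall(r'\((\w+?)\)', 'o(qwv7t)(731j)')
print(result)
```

['qwv7t', '731j']

Because there's exactly one group, `findall` drops the full match and keeps group 1 from each hit.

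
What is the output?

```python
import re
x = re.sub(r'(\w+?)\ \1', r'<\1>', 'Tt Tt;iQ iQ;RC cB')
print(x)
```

<Tt>;<iQ>;RC cB

The backreference `\1` re-matches whatever the first group consumed, character for character.
Matches: at [0:5] → 'Tt Tt'; at [6:11] → 'iQ iQ'.
`\1` in the replacement pulls in group 1's text for each match.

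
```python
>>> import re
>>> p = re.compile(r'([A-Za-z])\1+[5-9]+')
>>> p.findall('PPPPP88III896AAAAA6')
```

['P', 'I', 'A']

After group 1 captures some text, `\1` only succeeds where that same text appears again.
One capturing group, so `findall` returns just the captured substring from each match — 3 in all.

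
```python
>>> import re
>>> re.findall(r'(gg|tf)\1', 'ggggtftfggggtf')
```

['gg', 'tf', 'gg']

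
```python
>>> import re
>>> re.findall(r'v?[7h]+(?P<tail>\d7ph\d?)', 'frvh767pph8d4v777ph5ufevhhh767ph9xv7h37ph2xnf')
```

The pattern matches optionally a literal 'v', then one or more of one of [7h]; then a digit, then the literal '7ph', then optionally a digit (captured as 'tail').
Walking the string: at [13:20] match 'v777ph5', group 1 = '77ph5'; at [23:33] match 'vhhh767ph9', group 1 = '67ph9'; at [34:42] match 'v7h37ph2', group 1 = '37ph2'.
With a single group, `findall` returns only what that group captured — 3 items.

['77ph5', '67ph9', '37ph2']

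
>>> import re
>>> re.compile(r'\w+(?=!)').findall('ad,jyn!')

The `(?=…)`/`(?<=…)` assertion just peeks at neighbouring text; it doesn't advance the match position.
With no groups in the pattern, `findall` gives back each whole match — 1 here.

['jyn']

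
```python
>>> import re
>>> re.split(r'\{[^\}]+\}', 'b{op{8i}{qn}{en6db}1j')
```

`split` removes every match and returns the 4 fragments in between.

['b', '', '', '1j']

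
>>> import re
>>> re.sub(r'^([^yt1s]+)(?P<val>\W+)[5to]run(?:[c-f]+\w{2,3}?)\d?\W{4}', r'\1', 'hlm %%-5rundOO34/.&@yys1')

'hlm %%yys1'

This matches anchored at the start of the string; then one or more of any character except [yt1s] (captured); then one or more of a non-word character (captured as 'val'); then one of [5to], then the literal 'run'; then one or more of a character in [c-f], then 2 to 3 of a word character (lazy) (non-capturing group); then optionally a digit, then exactly 4 of a non-word character.
Matches: at [0:20] → 'hlm %%-5rundOO34/.&@'.
The replacement refers to a captured group, so each match is rewritten using its own captured text.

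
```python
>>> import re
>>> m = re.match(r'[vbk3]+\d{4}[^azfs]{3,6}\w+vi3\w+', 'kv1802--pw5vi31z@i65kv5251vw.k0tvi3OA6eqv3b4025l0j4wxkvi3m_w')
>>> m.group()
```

'kv1802--pw5vi31z'

Pattern: one or more of one of [vbk3], then exactly 4 of a digit, then 3 to 6 of any character except [azfs]; then one or more of a word character, then the literal 'vi3', then one or more of a word character.
With `match`, the pattern is implicitly anchored at the beginning.
The match spans [0:16] → 'kv1802--pw5vi31z'.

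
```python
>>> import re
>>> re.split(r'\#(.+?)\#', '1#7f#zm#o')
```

['1', '7f', 'zm#o']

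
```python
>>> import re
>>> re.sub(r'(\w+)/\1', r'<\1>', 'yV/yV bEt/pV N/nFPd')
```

'<yV> bEt/pV N/nFPd'

A backreference is literal: `\1` must see the identical characters the first group matched.
Matches: at [0:5] → 'yV/yV'.
The replacement refers to a captured group, so each match is rewritten using its own captured text.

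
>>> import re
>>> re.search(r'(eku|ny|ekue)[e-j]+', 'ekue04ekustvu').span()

(0, 4)

The match spans [0:4] → 'ekue'.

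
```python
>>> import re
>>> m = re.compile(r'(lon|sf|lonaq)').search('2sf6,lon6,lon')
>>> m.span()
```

(1, 3)

The match spans [1:3] → 'sf'.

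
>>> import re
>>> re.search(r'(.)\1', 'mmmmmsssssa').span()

(0, 2)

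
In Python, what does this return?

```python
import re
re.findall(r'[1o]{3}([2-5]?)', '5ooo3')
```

Pattern: exactly 3 of one of [1o]; then optionally a character in [2-5] (captured).
Walking the string: at [1:5] match 'ooo3', group 1 = '3'.
Because there's exactly one group, `findall` drops the full match and keeps group 1 from the one hit.

['3']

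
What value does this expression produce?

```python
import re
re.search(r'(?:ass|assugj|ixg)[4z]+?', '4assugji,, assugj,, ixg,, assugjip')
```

`re.search` tries every starting position until one works.
Here the pattern never matches, so the call returns None.

None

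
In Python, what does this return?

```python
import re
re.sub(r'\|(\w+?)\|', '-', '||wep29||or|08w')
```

'|--08w'

Matches: at [1:8] → '|wep29|'; at [8:12] → '|or|'.
Each match is replaced by '-'.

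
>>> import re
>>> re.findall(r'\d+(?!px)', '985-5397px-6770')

`(?!…)`/`(?<!…)` only lets a position through if the neighbouring text does NOT match; no characters are consumed.
Matches: at [0:3] → '985'; at [4:7] → '539'; at [11:15] → '6770'.
`findall` yields the raw match text (3 of them) because the pattern has no groups.

['985', '539', '6770']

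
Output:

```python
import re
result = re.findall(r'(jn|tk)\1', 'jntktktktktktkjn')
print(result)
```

A backreference is literal: `\1` must see the identical characters the first group matched.
Walking the string: at [2:6] match 'tktk', group 1 = 'tk'; at [6:10] match 'tktk', group 1 = 'tk'; at [10:14] match 'tktk', group 1 = 'tk'.
With a single group, `findall` returns only what that group captured — 3 items.

['tk', 'tk', 'tk']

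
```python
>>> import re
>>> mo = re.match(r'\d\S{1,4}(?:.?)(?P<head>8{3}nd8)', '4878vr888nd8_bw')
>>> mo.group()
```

'4878vr888nd8'

This matches a digit, then 1 to 4 of a non-whitespace character; then optionally any character (non-capturing group); then exactly 3 of a literal '8', then the literal 'nd8' (captured as 'head').
With `match`, the pattern is implicitly anchored at the beginning.
The match spans [0:12] → '4878vr888nd8'.
Captured: group 1 = '888nd8'.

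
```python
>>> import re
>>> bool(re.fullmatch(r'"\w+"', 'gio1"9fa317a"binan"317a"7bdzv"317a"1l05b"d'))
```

False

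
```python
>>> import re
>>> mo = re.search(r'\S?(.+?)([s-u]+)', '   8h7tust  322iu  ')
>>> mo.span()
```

The pattern matches optionally a non-whitespace character; then one or more of any character (lazy) (captured); then one or more of a character in [s-u] (captured).
Lazy quantifiers expand one character at a time until the remainder of the pattern can match.
`re.search` tries every starting position until one works.
The match spans [0:10] → '   8h7tust'.
Captured: group 1 = '   8h7', group 2 = 'tust'.

(0, 10)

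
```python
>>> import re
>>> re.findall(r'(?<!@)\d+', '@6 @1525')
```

['525']

The negative lookahead/lookbehind blocks any match where the forbidden context is present.
`findall` yields the raw match text (1 of them) because the pattern has no groups.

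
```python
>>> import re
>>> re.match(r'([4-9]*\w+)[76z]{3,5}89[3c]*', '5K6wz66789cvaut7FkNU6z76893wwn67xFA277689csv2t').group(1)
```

The match spans [0:42] → '5K6wz66789cvaut7FkNU6z76893wwn67xFA277689c'.
Captured: group 1 = '5K6wz66789cvaut7FkNU6z76893wwn67xFA2'.

'5K6wz66789cvaut7FkNU6z76893wwn67xFA2'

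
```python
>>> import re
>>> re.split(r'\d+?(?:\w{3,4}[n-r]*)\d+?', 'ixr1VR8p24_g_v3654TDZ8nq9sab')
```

['ixr', '', '', 'nq9sab']

The pattern matches one or more of a digit (lazy); then 3 to 4 of a word character, then zero or more of a character in [n-r] (non-capturing group); then one or more of a digit (lazy).
Splitting on the pattern gives 4 pieces.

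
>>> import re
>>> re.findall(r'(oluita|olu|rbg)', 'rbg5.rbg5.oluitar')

The regex engine tests alternatives in the order written; an earlier branch that matches wins even if a later one would match more.
`findall` collects group 1 from each match (3 total).

['rbg', 'rbg', 'oluita']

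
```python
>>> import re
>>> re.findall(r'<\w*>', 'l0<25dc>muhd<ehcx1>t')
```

['<25dc>', '<ehcx1>']

Matches: at [2:8] → '<25dc>'; at [12:19] → '<ehcx1>'.
`findall` yields the raw match text (2 of them) because the pattern has no groups.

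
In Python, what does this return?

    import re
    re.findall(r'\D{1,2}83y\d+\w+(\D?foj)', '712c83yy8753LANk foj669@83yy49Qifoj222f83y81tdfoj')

The pattern matches 1 to 2 of a non-digit, then the literal '83y', then one or more of a digit; then one or more of a word character; then optionally a non-digit, then the literal 'foj' (captured).
Matches: at [38:49] match 'f83y81tdfoj', group 1 = 'foj'.
`findall` collects group 1 from the one match (1 total).

['foj']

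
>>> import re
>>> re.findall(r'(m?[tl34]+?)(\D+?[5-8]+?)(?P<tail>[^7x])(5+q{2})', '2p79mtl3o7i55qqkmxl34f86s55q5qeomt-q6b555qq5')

[('mtl3', 'o7', 'i', '55qq'), ('mt', '-q6', 'b', '555qq')]

This matches optionally a literal 'm', then one or more of one of [tl34] (lazy) (captured); then one or more of a non-digit (lazy), then one or more of a character in [5-8] (lazy) (captured); then any character except [7x] (captured as 'tail'); then one or more of a literal '5', then exactly 2 of the literal 'q' (captured).
Walking the string: at [4:15] match 'mtl3o7i55qq', groups = ('mtl3', 'o7', 'i', '55qq'); at [32:43] match 'mt-q6b555qq', groups = ('mt', '-q6', 'b', '555qq').
Multiple groups make `findall` return tuples — one 4-tuple for each match.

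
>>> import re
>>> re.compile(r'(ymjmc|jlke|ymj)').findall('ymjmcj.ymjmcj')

['ymjmc', 'ymjmc']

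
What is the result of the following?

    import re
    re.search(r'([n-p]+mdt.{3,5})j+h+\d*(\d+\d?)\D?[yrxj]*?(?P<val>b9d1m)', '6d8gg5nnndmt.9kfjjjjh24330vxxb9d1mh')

None

Pattern: one or more of a character in [n-p], then the literal 'mdt', then 3 to 5 of any character (captured); then one or more of a literal 'j'; then one or more of the literal 'h', then zero or more of a digit; then one or more of a digit, then optionally a digit (captured); then optionally a non-digit, then zero or more of one of [yrxj] (lazy); then the literal 'b9d', then the literal '1m' (captured as 'val').
`re.search` tries every starting position until one works.
Here nothing in the string fits, so the call returns None.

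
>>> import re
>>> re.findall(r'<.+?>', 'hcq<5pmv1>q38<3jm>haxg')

No capturing groups, so `findall` returns the 2 full match strings.

['<5pmv1>', '<3jm>']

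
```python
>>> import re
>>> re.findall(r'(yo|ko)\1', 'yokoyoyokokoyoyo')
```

`\1` is not a pattern — it's the concrete string captured by group 1, re-applied verbatim.
With a single group, `findall` returns only what that group captured — 3 items.

['yo', 'ko', 'yo']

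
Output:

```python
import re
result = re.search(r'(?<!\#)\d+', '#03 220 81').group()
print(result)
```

3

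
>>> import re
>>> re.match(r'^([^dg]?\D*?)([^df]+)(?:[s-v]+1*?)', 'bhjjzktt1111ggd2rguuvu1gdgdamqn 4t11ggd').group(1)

The pattern matches anchored at the start of the string; then optionally any character except [dg], then zero or more of a non-digit (lazy) (captured); then one or more of any character except [df] (captured); then one or more of a character in [s-v], then zero or more of a literal '1' (lazy) (non-capturing group).
A non-greedy quantifier consumes as few characters as it can — just enough that the remainder of the pattern still matches from where it stops; whatever follows it matches normally.
`re.match` only tries the pattern at the start of the string.
The match spans [0:8] → 'bhjjzktt'.
Captured: group 1 = 'b', group 2 = 'hjjzkt'.

'b'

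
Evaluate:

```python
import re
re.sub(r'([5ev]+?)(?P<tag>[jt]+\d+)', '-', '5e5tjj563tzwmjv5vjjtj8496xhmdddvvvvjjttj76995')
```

The pattern matches one or more of one of [5ev] (lazy) (captured); then one or more of one of [jt], then one or more of a digit (captured as 'tag').
Matches: at [0:9] → '5e5tjj563'; at [14:25] → 'v5vjjtj8496'; at [31:45] → 'vvvvjjttj76995'.
`sub` substitutes '-' at each match site.

'-tzwmj-xhmddd-'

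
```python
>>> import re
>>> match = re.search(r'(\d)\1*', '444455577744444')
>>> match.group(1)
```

The match spans [0:4] → '4444'.
Captured: group 1 = '4'.

'4'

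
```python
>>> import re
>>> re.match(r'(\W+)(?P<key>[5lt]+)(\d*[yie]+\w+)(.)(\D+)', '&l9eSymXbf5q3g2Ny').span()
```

(0, 17)

This matches one or more of a non-word character (captured); then one or more of one of [5lt] (captured as 'key'); then zero or more of a digit, then one or more of one of [yie], then one or more of a word character (captured); then any character (captured); then one or more of a non-digit (captured).
`re.match` only tries the pattern at the start of the string.
The match spans [0:17] → '&l9eSymXbf5q3g2Ny'.
Captured: group 1 = '&', group 2 = 'l', group 3 = '9eSymXbf5q3g2', group 4 = 'N', group 5 = 'y'.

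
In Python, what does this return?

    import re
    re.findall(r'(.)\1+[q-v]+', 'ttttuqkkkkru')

['t', 'k']

A backreference is literal: `\1` must see the identical characters the first group matched.
With a single group, `findall` returns only what that group captured — 2 items.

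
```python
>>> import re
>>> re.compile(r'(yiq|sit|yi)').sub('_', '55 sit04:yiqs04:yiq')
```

The regex engine tests alternatives in the order written; an earlier branch that matches wins even if a later one would match more.
Matches: at [3:6] → 'sit'; at [9:12] → 'yiq'; at [16:19] → 'yiq'.
Each match is replaced by '_'.

'55 _04:_s04:_'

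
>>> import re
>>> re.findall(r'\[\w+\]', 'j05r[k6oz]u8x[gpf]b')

With no groups in the pattern, `findall` gives back each whole match — 2 here.

['[k6oz]', '[gpf]']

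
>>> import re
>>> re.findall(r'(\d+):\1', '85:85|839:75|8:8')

`\1` has to match the exact text group 1 already captured.
With a single group, `findall` returns only what that group captured — 2 items.

['85', '8']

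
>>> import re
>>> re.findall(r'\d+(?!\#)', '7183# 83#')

['718', '8']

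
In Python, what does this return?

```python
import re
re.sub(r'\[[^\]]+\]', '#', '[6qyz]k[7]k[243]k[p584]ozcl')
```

'#k#k#k#ozcl'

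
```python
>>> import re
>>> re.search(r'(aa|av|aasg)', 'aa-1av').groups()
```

('aa',)

`search` walks the string left to right and returns the first match it finds.
The match spans [0:2] → 'aa'.
Captured: group 1 = 'aa'.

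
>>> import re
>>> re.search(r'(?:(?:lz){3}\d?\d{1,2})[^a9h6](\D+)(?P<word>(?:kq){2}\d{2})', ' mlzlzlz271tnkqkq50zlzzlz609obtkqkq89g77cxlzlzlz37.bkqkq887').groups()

('n', 'kqkq50')

This matches the literal 'lz' repeated 3 times, then optionally a digit, then 1 to 2 of a digit (non-capturing group); then any character except [a9h6]; then one or more of a non-digit (captured); then the literal 'kq' repeated 2 times, then exactly 2 of a digit (captured as 'word').
`re.search` scans for the first position where the pattern succeeds.
The match spans [2:19] → 'lzlzlz271tnkqkq50'.
Captured: group 1 = 'n', group 2 = 'kqkq50'.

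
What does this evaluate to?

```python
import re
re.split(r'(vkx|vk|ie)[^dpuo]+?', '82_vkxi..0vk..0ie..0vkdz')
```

['82_', 'vkx', '..0', 'vk', '.0', 'ie', '.0vkdz']

`|` is ordered: at each position the engine commits to the first alternative that works.
Matches to split on: at [3:7] → 'vkxi'; at [10:13] → 'vk.'; at [15:18] → 'ie.'.
The group in the pattern means `split` returns the separators' captures alongside the pieces.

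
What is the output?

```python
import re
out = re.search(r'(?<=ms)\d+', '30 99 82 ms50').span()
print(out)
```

(11, 13)

The positive lookaround only admits positions where the adjacent text matches; those characters stay outside the span.
`re.search` tries every starting position until one works.
The match spans [11:13] → '50'.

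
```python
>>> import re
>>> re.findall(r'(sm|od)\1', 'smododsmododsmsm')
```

A backreference is literal: `\1` must see the identical characters the first group matched.
Scanning left to right: at [2:6] match 'odod', group 1 = 'od'; at [8:12] match 'odod', group 1 = 'od'; at [12:16] match 'smsm', group 1 = 'sm'.
One capturing group, so `findall` returns just the captured substring from each match — 3 in all.

['od', 'od', 'sm']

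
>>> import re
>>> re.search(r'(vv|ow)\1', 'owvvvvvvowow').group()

'vvvv'

After group 1 captures some text, `\1` only succeeds where that same text appears again.
`search` walks the string left to right and returns the first match it finds.
The match spans [2:6] → 'vvvv'.
Captured: group 1 = 'vv'.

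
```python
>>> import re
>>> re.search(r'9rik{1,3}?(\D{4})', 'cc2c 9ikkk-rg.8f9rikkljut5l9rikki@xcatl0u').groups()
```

('klju',)

Pattern: the literal '9ri', then 1 to 3 of the literal 'k' (lazy); then exactly 4 of a non-digit (captured).
`re.search` tries every starting position until one works.
The match spans [16:24] → '9rikklju'.
Captured: group 1 = 'klju'.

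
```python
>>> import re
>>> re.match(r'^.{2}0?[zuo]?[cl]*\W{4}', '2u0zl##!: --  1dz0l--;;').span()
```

`match` is anchored at position 0; if the pattern doesn't fit there, it returns None.
The match spans [0:9] → '2u0zl##!:'.

(0, 9)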